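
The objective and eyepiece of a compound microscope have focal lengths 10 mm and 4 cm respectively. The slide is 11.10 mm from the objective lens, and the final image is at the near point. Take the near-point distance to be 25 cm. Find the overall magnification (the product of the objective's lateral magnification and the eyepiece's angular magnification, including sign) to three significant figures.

Convert to cm: f_obj = 10 mm = 1 cm; d_o = 11.10 mm = 1.11 cm.
Objective: 1/d_i = 1/f_obj - 1/d_o = 1/1 - 1/1.11 = 0.09910 cm^-1, so d_i = 10.091 cm.
m_obj = -d_i/d_o = -10.091/1.11 = -9.091.
Eyepiece angular magnification (image at near point): M_eye = 1 + D/f_e = 1 + 25/4 = 7.250.
Overall M = m_obj x M_eye = (-9.091)(7.250) = -65.91.

-65.9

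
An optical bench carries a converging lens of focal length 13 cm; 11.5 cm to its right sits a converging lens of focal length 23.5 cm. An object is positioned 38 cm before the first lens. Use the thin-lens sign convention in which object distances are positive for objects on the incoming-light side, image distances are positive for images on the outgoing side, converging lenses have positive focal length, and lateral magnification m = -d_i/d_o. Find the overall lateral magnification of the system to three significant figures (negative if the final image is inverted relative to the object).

-0.385

First lens: d_i1 = 1/(1/13 - 1/38) = 19.760 cm.
m_1 = -(19.760)/38 = -0.5200.
This image would form 19.760 cm past lens 1, i.e. 8.260 cm beyond lens 2, so it is a virtual object for lens 2: d_o2 = 11.5 - 19.760 = -8.260 cm.
Second lens: d_i2 = 1/(1/23.5 - 1/(-8.260)) = 6.112 cm.
m_2 = -(6.112)/(-8.260) = 0.7399.
Overall magnification: m = m_1 m_2 = -0.3848.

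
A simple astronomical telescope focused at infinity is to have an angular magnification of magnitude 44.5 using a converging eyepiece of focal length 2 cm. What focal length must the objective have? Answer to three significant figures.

|M| = f_obj/|f_eye|, so f_obj = |M| x |f_eye| = 44.5 x 2 = 89.000 cm.

89.0 cm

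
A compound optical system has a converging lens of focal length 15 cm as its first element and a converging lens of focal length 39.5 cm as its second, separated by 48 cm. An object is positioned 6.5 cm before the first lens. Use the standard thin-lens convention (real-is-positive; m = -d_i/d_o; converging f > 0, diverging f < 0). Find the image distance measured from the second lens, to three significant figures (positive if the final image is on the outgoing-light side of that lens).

118 cm

Applying the thin-lens equation to the first lens, 1/15 = 1/6.5 + 1/d_i1, which gives d_i1 = -11.471 cm.
With d_i1 < 0 the first image is virtual and lies on the object side; the object distance for lens 2 is d_o2 = 48 - (-11.471) = 59.471 cm.
Applying the thin-lens equation again with f_2 = 39.5 cm and d_o2 = 59.471 cm gives d_i2 = 117.627 cm.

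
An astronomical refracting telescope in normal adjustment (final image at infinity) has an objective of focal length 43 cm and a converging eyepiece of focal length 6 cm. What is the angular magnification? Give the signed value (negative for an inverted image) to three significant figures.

-7.17

M = -f_obj/f_eye = -43/(6) = -7.167.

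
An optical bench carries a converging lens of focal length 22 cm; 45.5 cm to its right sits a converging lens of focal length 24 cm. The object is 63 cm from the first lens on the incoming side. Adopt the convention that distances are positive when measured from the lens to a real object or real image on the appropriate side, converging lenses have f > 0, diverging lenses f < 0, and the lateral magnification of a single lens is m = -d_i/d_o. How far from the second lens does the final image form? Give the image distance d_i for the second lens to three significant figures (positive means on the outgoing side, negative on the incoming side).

-22.8 cm

First lens: d_i1 = 1/(1/22 - 1/63) = 33.805 cm.
The intermediate image is 33.805 cm to the right of lens 1, so d_o2 = L - d_i1 = 45.5 - 33.805 = 11.695 cm.
Second lens: d_i2 = 1/(1/24 - 1/(11.695)) = -22.811 cm.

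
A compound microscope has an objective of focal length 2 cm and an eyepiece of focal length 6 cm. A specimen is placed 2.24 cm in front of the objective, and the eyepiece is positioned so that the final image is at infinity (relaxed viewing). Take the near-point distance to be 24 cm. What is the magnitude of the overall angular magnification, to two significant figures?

33

Objective: 1/d_i = 1/f_obj - 1/d_o = 1/2 - 1/2.24 = 0.05357 cm^-1, so d_i = 18.667 cm.
m_obj = -d_i/d_o = -18.667/2.24 = -8.333.
Eyepiece angular magnification (image at infinity): M_eye = D/f_e = 24/6 = 4.000.
Overall M = m_obj x M_eye = (-8.333)(4.000) = -33.33.
|M| = 33.33.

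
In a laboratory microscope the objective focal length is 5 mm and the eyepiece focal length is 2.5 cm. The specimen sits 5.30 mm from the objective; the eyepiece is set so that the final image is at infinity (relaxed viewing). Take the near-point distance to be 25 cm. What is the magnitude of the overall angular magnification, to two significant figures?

Convert to cm: f_obj = 5 mm = 0.5 cm; d_o = 5.30 mm = 0.53 cm.
Objective: 1/d_i = 1/f_obj - 1/d_o = 1/0.5 - 1/0.53 = 0.11321 cm^-1, so d_i = 8.833 cm.
m_obj = -d_i/d_o = -8.833/0.53 = -16.667.
Eyepiece angular magnification (image at infinity): M_eye = D/f_e = 25/2.5 = 10.000.
Overall M = m_obj x M_eye = (-16.667)(10.000) = -166.67.
|M| = 166.67.

170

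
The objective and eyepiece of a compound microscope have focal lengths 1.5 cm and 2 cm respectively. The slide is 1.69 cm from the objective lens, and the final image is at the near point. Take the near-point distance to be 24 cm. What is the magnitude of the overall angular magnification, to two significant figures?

Objective: 1/d_i = 1/f_obj - 1/d_o = 1/1.5 - 1/1.69 = 0.07495 cm^-1, so d_i = 13.342 cm.
m_obj = -d_i/d_o = -13.342/1.69 = -7.895.
Eyepiece angular magnification (image at near point): M_eye = 1 + D/f_e = 1 + 24/2 = 13.000.
Overall M = m_obj x M_eye = (-7.895)(13.000) = -102.63.
|M| = 102.63.

100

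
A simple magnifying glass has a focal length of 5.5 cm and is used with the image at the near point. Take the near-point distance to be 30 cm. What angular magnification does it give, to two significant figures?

6.5

M = 1 + D/f = 1 + 30/5.5 = 6.455.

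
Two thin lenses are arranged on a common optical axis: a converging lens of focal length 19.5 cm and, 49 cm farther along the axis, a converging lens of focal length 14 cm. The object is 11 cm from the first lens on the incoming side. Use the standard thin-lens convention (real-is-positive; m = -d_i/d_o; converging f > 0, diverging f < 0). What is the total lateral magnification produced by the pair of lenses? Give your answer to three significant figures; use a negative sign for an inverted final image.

-0.533

Lens 1: 1/d_i1 = 1/f_1 - 1/d_o1 = 1/19.5 - 1/11 = -0.03963 cm^-1, so d_i1 = -25.235 cm.
m_1 = -(-25.235)/11 = 2.2941.
The intermediate image is virtual, 25.235 cm to the left of lens 1, so d_o2 = L - d_i1 = 49 - (-25.235) = 74.235 cm.
Lens 2: 1/d_i2 = 1/f_2 - 1/d_o2 = 1/14 - 1/(74.235) = 0.05796 cm^-1, so d_i2 = 17.254 cm.
m_2 = -(17.254)/(74.235) = -0.2324.
The system's lateral magnification is m_1 m_2 = (2.2941)(-0.2324) = -0.5332.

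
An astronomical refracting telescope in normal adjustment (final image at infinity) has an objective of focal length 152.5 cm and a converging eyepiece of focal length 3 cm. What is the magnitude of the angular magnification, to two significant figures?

51

|M| = f_obj/|f_eye| = 152.5/3 = 50.833.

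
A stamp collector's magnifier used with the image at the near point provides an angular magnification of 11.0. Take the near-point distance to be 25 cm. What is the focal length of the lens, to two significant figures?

2.5 cm

For the image at the near point, M = 1 + D/f.
f = D/(M - 1) = 25/(11.0 - 1) = 2.500 cm.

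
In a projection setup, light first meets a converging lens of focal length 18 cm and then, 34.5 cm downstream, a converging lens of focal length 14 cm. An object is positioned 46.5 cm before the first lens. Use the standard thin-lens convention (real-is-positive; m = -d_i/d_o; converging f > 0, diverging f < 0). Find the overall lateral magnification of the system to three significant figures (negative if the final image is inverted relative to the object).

-0.997

Applying the thin-lens equation to the first lens, 1/18 = 1/46.5 + 1/d_i1, which gives d_i1 = 29.368 cm.
Its lateral magnification is m_1 = -d_i1/d_o1 = -(29.368)/46.5 = -0.6316.
Object distance for lens 2: d_o2 = 34.5 - 29.368 = 5.132 cm.
Applying the thin-lens equation again with f_2 = 14 cm and d_o2 = 5.132 cm gives d_i2 = -8.101 cm.
m_2 = -(-8.101)/(5.132) = 1.5786.
Overall magnification: m = m_1 m_2 = -0.9970.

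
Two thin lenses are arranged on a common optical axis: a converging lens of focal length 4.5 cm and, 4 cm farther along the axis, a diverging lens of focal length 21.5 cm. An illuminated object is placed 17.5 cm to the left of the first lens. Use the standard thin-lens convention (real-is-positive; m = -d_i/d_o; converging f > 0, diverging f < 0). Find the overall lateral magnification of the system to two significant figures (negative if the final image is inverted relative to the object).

Applying the thin-lens equation to the first lens, 1/4.5 = 1/17.5 + 1/d_i1, which gives d_i1 = 6.058 cm.
Its lateral magnification is m_1 = -d_i1/d_o1 = -(6.058)/17.5 = -0.3462.
This image would form 6.058 cm past lens 1, i.e. 2.058 cm beyond lens 2, so it is a virtual object for lens 2: d_o2 = 4 - 6.058 = -2.058 cm.
Applying the thin-lens equation again with f_2 = -21.5 cm and d_o2 = -2.058 cm gives d_i2 = 2.275 cm.
m_2 = -(2.275)/(-2.058) = 1.1058.
Overall magnification: m = m_1 m_2 = -0.3828.

-0.38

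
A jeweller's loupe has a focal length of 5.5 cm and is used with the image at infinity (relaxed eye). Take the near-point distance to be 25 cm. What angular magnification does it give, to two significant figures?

M = D/f = 25/5.5 = 4.545.

4.5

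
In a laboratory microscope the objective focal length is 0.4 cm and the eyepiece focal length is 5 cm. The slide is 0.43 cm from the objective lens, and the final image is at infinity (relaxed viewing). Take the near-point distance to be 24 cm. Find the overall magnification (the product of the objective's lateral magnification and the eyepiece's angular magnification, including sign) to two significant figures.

-64

Objective: 1/d_i = 1/f_obj - 1/d_o = 1/0.4 - 1/0.43 = 0.17442 cm^-1, so d_i = 5.733 cm.
m_obj = -d_i/d_o = -5.733/0.43 = -13.333.
Eyepiece angular magnification (image at infinity): M_eye = D/f_e = 24/5 = 4.800.
Overall M = m_obj x M_eye = (-13.333)(4.800) = -64.00.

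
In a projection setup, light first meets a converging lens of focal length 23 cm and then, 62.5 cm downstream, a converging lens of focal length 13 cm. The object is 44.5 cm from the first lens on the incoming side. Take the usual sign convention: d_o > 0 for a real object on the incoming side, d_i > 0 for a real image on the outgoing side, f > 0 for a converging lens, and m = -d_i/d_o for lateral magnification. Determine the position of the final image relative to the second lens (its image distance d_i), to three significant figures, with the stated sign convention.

102 cm

First lens: d_i1 = 1/(1/23 - 1/44.5) = 47.605 cm.
The intermediate image is 47.605 cm to the right of lens 1, so d_o2 = L - d_i1 = 62.5 - 47.605 = 14.895 cm.
Second lens: d_i2 = 1/(1/13 - 1/(14.895)) = 102.166 cm.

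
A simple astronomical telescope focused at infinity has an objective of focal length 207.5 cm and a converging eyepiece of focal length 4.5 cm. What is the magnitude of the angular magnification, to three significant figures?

46.1

|M| = f_obj/|f_eye| = 207.5/4.5 = 46.111.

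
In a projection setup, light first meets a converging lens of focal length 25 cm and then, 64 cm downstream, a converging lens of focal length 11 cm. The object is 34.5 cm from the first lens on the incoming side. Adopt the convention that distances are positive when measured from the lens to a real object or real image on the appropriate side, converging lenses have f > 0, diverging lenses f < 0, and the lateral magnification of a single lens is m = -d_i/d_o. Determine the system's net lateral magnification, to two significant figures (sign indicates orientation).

-0.77

Applying the thin-lens equation to the first lens, 1/25 = 1/34.5 + 1/d_i1, which gives d_i1 = 90.789 cm.
Its lateral magnification is m_1 = -d_i1/d_o1 = -(90.789)/34.5 = -2.6316.
This image would form 90.789 cm past lens 1, i.e. 26.789 cm beyond lens 2, so it is a virtual object for lens 2: d_o2 = 64 - 90.789 = -26.789 cm.
Applying the thin-lens equation again with f_2 = 11 cm and d_o2 = -26.789 cm gives d_i2 = 7.798 cm.
m_2 = -(7.798)/(-26.789) = 0.2911.
The system's lateral magnification is m_1 m_2 = (-2.6316)(0.2911) = -0.7660.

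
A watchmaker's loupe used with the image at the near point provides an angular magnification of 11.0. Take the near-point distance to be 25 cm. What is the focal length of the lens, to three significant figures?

For the image at the near point, M = 1 + D/f.
f = D/(M - 1) = 25/(11.0 - 1) = 2.500 cm.

2.50 cm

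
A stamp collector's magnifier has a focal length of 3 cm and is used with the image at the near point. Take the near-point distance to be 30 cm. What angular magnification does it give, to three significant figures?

M = 1 + D/f = 1 + 30/3 = 11.000.

11.0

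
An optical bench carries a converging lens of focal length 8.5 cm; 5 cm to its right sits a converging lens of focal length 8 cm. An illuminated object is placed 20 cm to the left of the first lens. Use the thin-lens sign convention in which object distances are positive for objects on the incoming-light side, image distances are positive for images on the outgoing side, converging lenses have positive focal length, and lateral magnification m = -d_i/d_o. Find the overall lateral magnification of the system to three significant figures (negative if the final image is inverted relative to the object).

-0.333

Applying the thin-lens equation to the first lens, 1/8.5 = 1/20 + 1/d_i1, which gives d_i1 = 14.783 cm.
Its lateral magnification is m_1 = -d_i1/d_o1 = -(14.783)/20 = -0.7391.
This image would form 14.783 cm past lens 1, i.e. 9.783 cm beyond lens 2, so it is a virtual object for lens 2: d_o2 = 5 - 14.783 = -9.783 cm.
Applying the thin-lens equation again with f_2 = 8 cm and d_o2 = -9.783 cm gives d_i2 = 4.401 cm.
m_2 = -(4.401)/(-9.783) = 0.4499.
Overall magnification: m = m_1 m_2 = -0.3325.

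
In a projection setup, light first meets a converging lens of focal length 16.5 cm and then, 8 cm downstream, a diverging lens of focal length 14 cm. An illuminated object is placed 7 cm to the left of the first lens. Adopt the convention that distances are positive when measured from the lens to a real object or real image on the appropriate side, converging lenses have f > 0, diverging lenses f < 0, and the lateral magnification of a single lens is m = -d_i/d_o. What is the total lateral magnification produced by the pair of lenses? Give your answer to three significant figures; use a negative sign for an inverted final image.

Applying the thin-lens equation to the first lens, 1/16.5 = 1/7 + 1/d_i1, which gives d_i1 = -12.158 cm.
Its lateral magnification is m_1 = -d_i1/d_o1 = -(-12.158)/7 = 1.7368.
The intermediate image is virtual, 12.158 cm to the left of lens 1, so d_o2 = L - d_i1 = 8 - (-12.158) = 20.158 cm.
Applying the thin-lens equation again with f_2 = -14 cm and d_o2 = 20.158 cm gives d_i2 = -8.262 cm.
m_2 = -(-8.262)/(20.158) = 0.4099.
The system's lateral magnification is m_1 m_2 = (1.7368)(0.4099) = 0.7119.

0.712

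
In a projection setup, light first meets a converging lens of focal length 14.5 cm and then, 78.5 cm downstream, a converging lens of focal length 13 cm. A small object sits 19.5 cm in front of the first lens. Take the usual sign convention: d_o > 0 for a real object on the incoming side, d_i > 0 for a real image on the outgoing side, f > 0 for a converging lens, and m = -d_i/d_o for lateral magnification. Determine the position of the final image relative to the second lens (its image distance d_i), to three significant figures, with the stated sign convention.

31.9 cm

First lens: d_i1 = 1/(1/14.5 - 1/19.5) = 56.550 cm.
The intermediate image is 56.550 cm to the right of lens 1, so d_o2 = L - d_i1 = 78.5 - 56.550 = 21.950 cm.
Second lens: d_i2 = 1/(1/13 - 1/(21.950)) = 31.883 cm.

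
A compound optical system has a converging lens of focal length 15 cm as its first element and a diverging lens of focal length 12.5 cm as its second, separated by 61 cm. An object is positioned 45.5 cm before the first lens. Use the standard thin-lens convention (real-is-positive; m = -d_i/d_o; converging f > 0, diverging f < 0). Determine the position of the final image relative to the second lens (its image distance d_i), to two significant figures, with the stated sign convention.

-9.4 cm

Lens 1: 1/d_i1 = 1/f_1 - 1/d_o1 = 1/15 - 1/45.5 = 0.04469 cm^-1, so d_i1 = 22.377 cm.
That image sits 38.623 cm in front of the second lens, so d_o2 = 38.623 cm.
Lens 2: 1/d_i2 = 1/f_2 - 1/d_o2 = 1/(-12.5) - 1/(38.623) = -0.10589 cm^-1, so d_i2 = -9.444 cm.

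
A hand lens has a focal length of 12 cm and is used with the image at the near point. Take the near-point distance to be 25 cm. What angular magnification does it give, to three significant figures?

M = 1 + D/f = 1 + 25/12 = 3.083.

3.08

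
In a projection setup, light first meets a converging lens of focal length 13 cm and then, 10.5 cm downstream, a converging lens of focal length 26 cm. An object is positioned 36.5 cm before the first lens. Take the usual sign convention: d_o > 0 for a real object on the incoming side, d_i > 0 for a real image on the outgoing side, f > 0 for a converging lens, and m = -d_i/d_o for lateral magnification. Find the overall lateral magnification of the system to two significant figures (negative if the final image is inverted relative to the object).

-0.40

Applying the thin-lens equation to the first lens, 1/13 = 1/36.5 + 1/d_i1, which gives d_i1 = 20.191 cm.
Its lateral magnification is m_1 = -d_i1/d_o1 = -(20.191)/36.5 = -0.5532.
This image would form 20.191 cm past lens 1, i.e. 9.691 cm beyond lens 2, so it is a virtual object for lens 2: d_o2 = 10.5 - 20.191 = -9.691 cm.
Applying the thin-lens equation again with f_2 = 26 cm and d_o2 = -9.691 cm gives d_i2 = 7.060 cm.
m_2 = -(7.060)/(-9.691) = 0.7285.
The system's lateral magnification is m_1 m_2 = (-0.5532)(0.7285) = -0.4030.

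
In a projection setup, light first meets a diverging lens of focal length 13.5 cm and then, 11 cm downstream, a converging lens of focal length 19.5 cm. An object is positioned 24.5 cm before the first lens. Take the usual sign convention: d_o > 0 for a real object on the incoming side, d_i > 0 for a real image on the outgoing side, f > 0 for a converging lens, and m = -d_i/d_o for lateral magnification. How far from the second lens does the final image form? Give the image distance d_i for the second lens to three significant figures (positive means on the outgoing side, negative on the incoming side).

1880 cm

Lens 1: 1/d_i1 = 1/f_1 - 1/d_o1 = 1/(-13.5) - 1/24.5 = -0.11489 cm^-1, so d_i1 = -8.704 cm.
With d_i1 < 0 the first image is virtual and lies on the object side; the object distance for lens 2 is d_o2 = 11 - (-8.704) = 19.704 cm.
Lens 2: 1/d_i2 = 1/f_2 - 1/d_o2 = 1/19.5 - 1/(19.704) = 0.00053 cm^-1, so d_i2 = 1883.952 cm.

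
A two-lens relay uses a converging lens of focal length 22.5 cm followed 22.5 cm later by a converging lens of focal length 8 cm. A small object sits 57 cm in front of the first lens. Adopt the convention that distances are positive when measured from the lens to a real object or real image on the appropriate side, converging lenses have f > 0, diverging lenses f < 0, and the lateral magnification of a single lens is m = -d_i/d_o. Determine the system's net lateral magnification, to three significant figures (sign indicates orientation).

Lens 1: 1/d_i1 = 1/f_1 - 1/d_o1 = 1/22.5 - 1/57 = 0.02690 cm^-1, so d_i1 = 37.174 cm.
m_1 = -(37.174)/57 = -0.6522.
This image would form 37.174 cm past lens 1, i.e. 14.674 cm beyond lens 2, so it is a virtual object for lens 2: d_o2 = 22.5 - 37.174 = -14.674 cm.
Lens 2: 1/d_i2 = 1/f_2 - 1/d_o2 = 1/8 - 1/(-14.674) = 0.19315 cm^-1, so d_i2 = 5.177 cm.
m_2 = -(5.177)/(-14.674) = 0.3528.
Overall magnification: m = m_1 m_2 = -0.2301.

-0.230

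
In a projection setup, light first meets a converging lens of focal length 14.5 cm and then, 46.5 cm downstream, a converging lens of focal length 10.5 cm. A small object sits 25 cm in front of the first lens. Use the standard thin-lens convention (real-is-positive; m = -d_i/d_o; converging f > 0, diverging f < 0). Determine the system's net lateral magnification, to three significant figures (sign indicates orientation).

9.82

Lens 1: 1/d_i1 = 1/f_1 - 1/d_o1 = 1/14.5 - 1/25 = 0.02897 cm^-1, so d_i1 = 34.524 cm.
m_1 = -(34.524)/25 = -1.3810.
Object distance for lens 2: d_o2 = 46.5 - 34.524 = 11.976 cm.
Lens 2: 1/d_i2 = 1/f_2 - 1/d_o2 = 1/10.5 - 1/(11.976) = 0.01174 cm^-1, so d_i2 = 85.185 cm.
m_2 = -(85.185)/(11.976) = -7.1129.
The system's lateral magnification is m_1 m_2 = (-1.3810)(-7.1129) = 9.8226.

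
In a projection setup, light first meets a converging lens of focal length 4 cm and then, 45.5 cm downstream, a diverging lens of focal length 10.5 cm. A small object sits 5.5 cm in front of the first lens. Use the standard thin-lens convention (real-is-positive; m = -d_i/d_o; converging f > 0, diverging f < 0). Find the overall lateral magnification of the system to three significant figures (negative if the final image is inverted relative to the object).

-0.677

Applying the thin-lens equation to the first lens, 1/4 = 1/5.5 + 1/d_i1, which gives d_i1 = 14.667 cm.
Its lateral magnification is m_1 = -d_i1/d_o1 = -(14.667)/5.5 = -2.6667.
The intermediate image is 14.667 cm to the right of lens 1, so d_o2 = L - d_i1 = 45.5 - 14.667 = 30.833 cm.
Applying the thin-lens equation again with f_2 = -10.5 cm and d_o2 = 30.833 cm gives d_i2 = -7.833 cm.
m_2 = -(-7.833)/(30.833) = 0.2540.
The system's lateral magnification is m_1 m_2 = (-2.6667)(0.2540) = -0.6774.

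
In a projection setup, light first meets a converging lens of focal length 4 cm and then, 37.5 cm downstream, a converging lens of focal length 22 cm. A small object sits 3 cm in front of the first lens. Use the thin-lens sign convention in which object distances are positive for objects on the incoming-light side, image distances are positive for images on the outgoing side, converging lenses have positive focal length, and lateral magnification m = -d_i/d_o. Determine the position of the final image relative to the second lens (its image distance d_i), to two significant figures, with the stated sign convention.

40 cm

First lens: d_i1 = 1/(1/4 - 1/3) = -12.000 cm.
With d_i1 < 0 the first image is virtual and lies on the object side; the object distance for lens 2 is d_o2 = 37.5 - (-12.000) = 49.500 cm.
Second lens: d_i2 = 1/(1/22 - 1/(49.500)) = 39.600 cm.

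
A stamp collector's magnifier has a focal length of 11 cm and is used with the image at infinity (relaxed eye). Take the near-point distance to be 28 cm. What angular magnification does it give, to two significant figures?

2.5

M = D/f = 28/11 = 2.545.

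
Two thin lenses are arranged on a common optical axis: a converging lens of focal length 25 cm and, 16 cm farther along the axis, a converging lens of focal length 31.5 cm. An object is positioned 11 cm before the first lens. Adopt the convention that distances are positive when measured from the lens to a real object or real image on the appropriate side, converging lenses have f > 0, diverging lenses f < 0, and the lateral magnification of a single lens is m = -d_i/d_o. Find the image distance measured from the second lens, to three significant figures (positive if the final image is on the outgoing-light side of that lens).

271 cm

Lens 1: 1/d_i1 = 1/f_1 - 1/d_o1 = 1/25 - 1/11 = -0.05091 cm^-1, so d_i1 = -19.643 cm.
The intermediate image is virtual, 19.643 cm to the left of lens 1, so d_o2 = L - d_i1 = 16 - (-19.643) = 35.643 cm.
Lens 2: 1/d_i2 = 1/f_2 - 1/d_o2 = 1/31.5 - 1/(35.643) = 0.00369 cm^-1, so d_i2 = 271.009 cm.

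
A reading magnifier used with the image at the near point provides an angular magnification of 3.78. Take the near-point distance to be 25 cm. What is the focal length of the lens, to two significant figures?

9.0 cm

For the image at the near point, M = 1 + D/f.
f = D/(M - 1) = 25/(3.78 - 1) = 8.993 cm.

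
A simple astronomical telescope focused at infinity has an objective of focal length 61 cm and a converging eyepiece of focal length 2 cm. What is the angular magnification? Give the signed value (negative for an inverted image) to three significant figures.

-30.5

M = -f_obj/f_eye = -61/(2) = -30.500.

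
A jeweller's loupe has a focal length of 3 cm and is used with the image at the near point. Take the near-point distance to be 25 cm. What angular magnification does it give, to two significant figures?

9.3

M = 1 + D/f = 1 + 25/3 = 9.333.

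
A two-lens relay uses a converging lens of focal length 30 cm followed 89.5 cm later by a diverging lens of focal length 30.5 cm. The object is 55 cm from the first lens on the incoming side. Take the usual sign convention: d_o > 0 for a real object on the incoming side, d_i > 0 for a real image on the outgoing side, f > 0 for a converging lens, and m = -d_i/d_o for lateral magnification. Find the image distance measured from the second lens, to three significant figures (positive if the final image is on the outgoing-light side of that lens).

First lens: d_i1 = 1/(1/30 - 1/55) = 66.000 cm.
That image sits 23.500 cm in front of the second lens, so d_o2 = 23.500 cm.
Second lens: d_i2 = 1/(1/(-30.5) - 1/(23.500)) = -13.273 cm.

-13.3 cm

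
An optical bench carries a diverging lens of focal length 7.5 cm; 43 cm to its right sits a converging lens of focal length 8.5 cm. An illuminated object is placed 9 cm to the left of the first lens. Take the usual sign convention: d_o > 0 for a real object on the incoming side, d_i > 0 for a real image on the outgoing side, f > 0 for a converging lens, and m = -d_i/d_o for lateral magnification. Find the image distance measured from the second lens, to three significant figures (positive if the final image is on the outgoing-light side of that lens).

Lens 1: 1/d_i1 = 1/f_1 - 1/d_o1 = 1/(-7.5) - 1/9 = -0.24444 cm^-1, so d_i1 = -4.091 cm.
The intermediate image is virtual, 4.091 cm to the left of lens 1, so d_o2 = L - d_i1 = 43 - (-4.091) = 47.091 cm.
Lens 2: 1/d_i2 = 1/f_2 - 1/d_o2 = 1/8.5 - 1/(47.091) = 0.09641 cm^-1, so d_i2 = 10.372 cm.

10.4 cm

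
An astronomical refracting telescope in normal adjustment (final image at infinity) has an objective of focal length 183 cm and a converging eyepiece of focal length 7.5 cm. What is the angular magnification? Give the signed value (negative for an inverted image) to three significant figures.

M = -f_obj/f_eye = -183/(7.5) = -24.400.

-24.4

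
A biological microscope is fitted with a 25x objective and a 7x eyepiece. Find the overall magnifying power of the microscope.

The overall magnification of a compound microscope is the product of the objective and eyepiece magnifications:
M = M_obj x M_eye = 25 x 7 = 175.

175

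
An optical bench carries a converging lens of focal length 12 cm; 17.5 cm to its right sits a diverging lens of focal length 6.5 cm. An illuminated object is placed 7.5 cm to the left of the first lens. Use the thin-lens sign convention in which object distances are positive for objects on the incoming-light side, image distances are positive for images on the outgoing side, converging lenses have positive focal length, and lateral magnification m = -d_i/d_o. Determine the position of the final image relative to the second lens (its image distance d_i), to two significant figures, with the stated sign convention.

Applying the thin-lens equation to the first lens, 1/12 = 1/7.5 + 1/d_i1, which gives d_i1 = -20.000 cm.
The intermediate image is virtual, 20.000 cm to the left of lens 1, so d_o2 = L - d_i1 = 17.5 - (-20.000) = 37.500 cm.
Applying the thin-lens equation again with f_2 = -6.5 cm and d_o2 = 37.500 cm gives d_i2 = -5.540 cm.

-5.5 cm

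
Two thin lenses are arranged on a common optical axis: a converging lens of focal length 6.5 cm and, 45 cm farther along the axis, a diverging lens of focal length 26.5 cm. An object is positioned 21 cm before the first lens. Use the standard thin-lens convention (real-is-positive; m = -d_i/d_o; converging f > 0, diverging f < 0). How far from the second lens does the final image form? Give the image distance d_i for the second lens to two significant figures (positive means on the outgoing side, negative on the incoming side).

Applying the thin-lens equation to the first lens, 1/6.5 = 1/21 + 1/d_i1, which gives d_i1 = 9.414 cm.
Object distance for lens 2: d_o2 = 45 - 9.414 = 35.586 cm.
Applying the thin-lens equation again with f_2 = -26.5 cm and d_o2 = 35.586 cm gives d_i2 = -15.189 cm.

-15 cm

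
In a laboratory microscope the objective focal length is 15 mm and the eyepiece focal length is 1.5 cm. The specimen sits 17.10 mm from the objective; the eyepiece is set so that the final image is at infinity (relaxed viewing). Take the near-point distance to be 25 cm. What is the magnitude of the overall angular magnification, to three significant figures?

Convert to cm: f_obj = 15 mm = 1.5 cm; d_o = 17.10 mm = 1.71 cm.
Objective: 1/d_i = 1/f_obj - 1/d_o = 1/1.5 - 1/1.71 = 0.08187 cm^-1, so d_i = 12.214 cm.
m_obj = -d_i/d_o = -12.214/1.71 = -7.143.
Eyepiece angular magnification (image at infinity): M_eye = D/f_e = 25/1.5 = 16.667.
Overall M = m_obj x M_eye = (-7.143)(16.667) = -119.05.
|M| = 119.05.

119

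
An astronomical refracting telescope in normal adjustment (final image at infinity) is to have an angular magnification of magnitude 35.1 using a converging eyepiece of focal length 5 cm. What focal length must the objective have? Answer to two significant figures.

180 cm

|M| = f_obj/|f_eye|, so f_obj = |M| x |f_eye| = 35.1 x 5 = 175.500 cm.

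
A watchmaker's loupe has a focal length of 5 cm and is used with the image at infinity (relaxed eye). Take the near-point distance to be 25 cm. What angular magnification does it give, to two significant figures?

M = D/f = 25/5 = 5.000.

5.0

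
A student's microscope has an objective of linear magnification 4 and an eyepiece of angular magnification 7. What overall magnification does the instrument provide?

28

The overall magnification of a compound microscope is the product of the objective and eyepiece magnifications:
M = M_obj x M_eye = 4 x 7 = 28.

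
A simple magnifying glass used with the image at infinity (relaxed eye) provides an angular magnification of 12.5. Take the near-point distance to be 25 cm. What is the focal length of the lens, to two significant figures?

2.0 cm

For the image at infinity, M = D/f.
f = D/M = 25/12.5 = 2.000 cm.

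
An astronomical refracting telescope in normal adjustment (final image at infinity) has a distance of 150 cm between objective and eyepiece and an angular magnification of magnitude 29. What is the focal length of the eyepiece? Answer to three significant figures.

In normal adjustment the tube length equals f_obj + f_eye and |M| = f_obj/f_eye.
So f_obj = 29 f_eye and 29 f_eye + f_eye = 150 cm, giving f_eye = 150/30 = 5.000 cm and f_obj = 145.000 cm.

5.00 cm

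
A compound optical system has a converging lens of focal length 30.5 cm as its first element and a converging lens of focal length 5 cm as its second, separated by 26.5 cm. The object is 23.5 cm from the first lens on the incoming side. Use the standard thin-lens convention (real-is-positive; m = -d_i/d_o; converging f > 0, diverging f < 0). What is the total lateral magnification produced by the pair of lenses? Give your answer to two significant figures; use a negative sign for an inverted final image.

Applying the thin-lens equation to the first lens, 1/30.5 = 1/23.5 + 1/d_i1, which gives d_i1 = -102.393 cm.
Its lateral magnification is m_1 = -d_i1/d_o1 = -(-102.393)/23.5 = 4.3571.
The intermediate image is virtual, 102.393 cm to the left of lens 1, so d_o2 = L - d_i1 = 26.5 - (-102.393) = 128.893 cm.
Applying the thin-lens equation again with f_2 = 5 cm and d_o2 = 128.893 cm gives d_i2 = 5.202 cm.
m_2 = -(5.202)/(128.893) = -0.0404.
Overall magnification: m = m_1 m_2 = -0.1758.

-0.18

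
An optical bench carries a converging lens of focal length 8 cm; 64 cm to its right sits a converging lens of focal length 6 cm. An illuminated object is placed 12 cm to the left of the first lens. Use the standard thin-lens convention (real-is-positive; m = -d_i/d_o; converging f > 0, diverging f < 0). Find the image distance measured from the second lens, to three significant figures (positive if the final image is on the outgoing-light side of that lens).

Applying the thin-lens equation to the first lens, 1/8 = 1/12 + 1/d_i1, which gives d_i1 = 24.000 cm.
That image sits 40.000 cm in front of the second lens, so d_o2 = 40.000 cm.
Applying the thin-lens equation again with f_2 = 6 cm and d_o2 = 40.000 cm gives d_i2 = 7.059 cm.

7.06 cm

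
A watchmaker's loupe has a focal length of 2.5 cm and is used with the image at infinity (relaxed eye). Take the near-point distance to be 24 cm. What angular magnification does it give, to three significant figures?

M = D/f = 24/2.5 = 9.600.

9.60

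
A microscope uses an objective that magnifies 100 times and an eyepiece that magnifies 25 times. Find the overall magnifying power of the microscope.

The overall magnification of a compound microscope is the product of the objective and eyepiece magnifications:
M = M_obj x M_eye = 100 x 25 = 2500.

2500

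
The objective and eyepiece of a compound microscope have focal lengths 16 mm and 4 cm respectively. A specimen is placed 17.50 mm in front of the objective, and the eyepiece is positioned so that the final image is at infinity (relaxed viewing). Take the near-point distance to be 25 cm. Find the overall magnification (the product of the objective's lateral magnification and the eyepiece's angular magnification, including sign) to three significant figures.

-66.7

Convert to cm: f_obj = 16 mm = 1.6 cm; d_o = 17.50 mm = 1.75 cm.
Objective: 1/d_i = 1/f_obj - 1/d_o = 1/1.6 - 1/1.75 = 0.05357 cm^-1, so d_i = 18.667 cm.
m_obj = -d_i/d_o = -18.667/1.75 = -10.667.
Eyepiece angular magnification (image at infinity): M_eye = D/f_e = 25/4 = 6.250.
Overall M = m_obj x M_eye = (-10.667)(6.250) = -66.67.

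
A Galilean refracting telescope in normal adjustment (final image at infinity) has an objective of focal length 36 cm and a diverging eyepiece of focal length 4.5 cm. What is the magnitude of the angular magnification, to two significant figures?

|M| = f_obj/|f_eye| = 36/4.5 = 8.000.

8.0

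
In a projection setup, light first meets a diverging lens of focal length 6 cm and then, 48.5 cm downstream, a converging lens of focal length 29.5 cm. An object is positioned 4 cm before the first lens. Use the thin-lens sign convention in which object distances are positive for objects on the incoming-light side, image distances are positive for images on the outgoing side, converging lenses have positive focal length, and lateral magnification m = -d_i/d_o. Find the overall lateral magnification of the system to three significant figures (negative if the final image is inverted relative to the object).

-0.827

Lens 1: 1/d_i1 = 1/f_1 - 1/d_o1 = 1/(-6) - 1/4 = -0.41667 cm^-1, so d_i1 = -2.400 cm.
m_1 = -(-2.400)/4 = 0.6000.
With d_i1 < 0 the first image is virtual and lies on the object side; the object distance for lens 2 is d_o2 = 48.5 - (-2.400) = 50.900 cm.
Lens 2: 1/d_i2 = 1/f_2 - 1/d_o2 = 1/29.5 - 1/(50.900) = 0.01425 cm^-1, so d_i2 = 70.166 cm.
m_2 = -(70.166)/(50.900) = -1.3785.
Total m = m_1 x m_2 = (0.6000)(-1.3785) = -0.8271.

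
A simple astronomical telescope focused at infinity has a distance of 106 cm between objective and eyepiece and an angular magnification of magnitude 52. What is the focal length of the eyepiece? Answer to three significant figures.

2.00 cm

In normal adjustment the tube length equals f_obj + f_eye and |M| = f_obj/f_eye.
So f_obj = 52 f_eye and 52 f_eye + f_eye = 106 cm, giving f_eye = 106/53 = 2.000 cm and f_obj = 104.000 cm.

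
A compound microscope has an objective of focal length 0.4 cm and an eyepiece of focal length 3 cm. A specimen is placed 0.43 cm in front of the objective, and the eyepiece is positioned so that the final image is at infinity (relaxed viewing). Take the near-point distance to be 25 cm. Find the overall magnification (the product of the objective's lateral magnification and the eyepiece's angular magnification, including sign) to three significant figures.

Objective: 1/d_i = 1/f_obj - 1/d_o = 1/0.4 - 1/0.43 = 0.17442 cm^-1, so d_i = 5.733 cm.
m_obj = -d_i/d_o = -5.733/0.43 = -13.333.
Eyepiece angular magnification (image at infinity): M_eye = D/f_e = 25/3 = 8.333.
Overall M = m_obj x M_eye = (-13.333)(8.333) = -111.11.

-111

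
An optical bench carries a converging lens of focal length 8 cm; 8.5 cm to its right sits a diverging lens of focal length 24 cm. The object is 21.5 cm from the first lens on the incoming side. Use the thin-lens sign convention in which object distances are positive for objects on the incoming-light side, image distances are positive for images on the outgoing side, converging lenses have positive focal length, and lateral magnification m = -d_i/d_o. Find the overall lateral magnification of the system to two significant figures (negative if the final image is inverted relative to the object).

-0.72

First lens: d_i1 = 1/(1/8 - 1/21.5) = 12.741 cm.
m_1 = -(12.741)/21.5 = -0.5926.
This image would form 12.741 cm past lens 1, i.e. 4.241 cm beyond lens 2, so it is a virtual object for lens 2: d_o2 = 8.5 - 12.741 = -4.241 cm.
Second lens: d_i2 = 1/(1/(-24) - 1/(-4.241)) = 5.151 cm.
m_2 = -(5.151)/(-4.241) = 1.2146.
The system's lateral magnification is m_1 m_2 = (-0.5926)(1.2146) = -0.7198.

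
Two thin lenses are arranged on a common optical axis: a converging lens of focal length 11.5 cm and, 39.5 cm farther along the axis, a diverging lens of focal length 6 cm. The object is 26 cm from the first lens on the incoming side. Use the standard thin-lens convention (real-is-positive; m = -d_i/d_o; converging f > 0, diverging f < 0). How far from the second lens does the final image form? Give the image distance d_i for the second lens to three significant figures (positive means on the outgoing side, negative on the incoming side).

First lens: d_i1 = 1/(1/11.5 - 1/26) = 20.621 cm.
The intermediate image is 20.621 cm to the right of lens 1, so d_o2 = L - d_i1 = 39.5 - 20.621 = 18.879 cm.
Second lens: d_i2 = 1/(1/(-6) - 1/(18.879)) = -4.553 cm.

-4.55 cm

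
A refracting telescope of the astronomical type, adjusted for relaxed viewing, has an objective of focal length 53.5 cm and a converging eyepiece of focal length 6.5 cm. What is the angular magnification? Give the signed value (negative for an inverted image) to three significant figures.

-8.23

M = -f_obj/f_eye = -53.5/(6.5) = -8.231.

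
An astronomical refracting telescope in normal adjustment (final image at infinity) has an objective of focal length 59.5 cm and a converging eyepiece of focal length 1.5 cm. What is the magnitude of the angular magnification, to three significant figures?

39.7

|M| = f_obj/|f_eye| = 59.5/1.5 = 39.667.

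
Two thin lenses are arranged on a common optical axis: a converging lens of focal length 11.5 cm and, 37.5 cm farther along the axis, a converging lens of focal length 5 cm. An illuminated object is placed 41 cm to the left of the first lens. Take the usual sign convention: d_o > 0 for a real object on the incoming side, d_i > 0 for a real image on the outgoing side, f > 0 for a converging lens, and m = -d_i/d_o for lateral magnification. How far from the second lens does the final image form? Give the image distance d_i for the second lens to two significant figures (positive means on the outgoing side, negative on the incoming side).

6.5 cm

Lens 1: 1/d_i1 = 1/f_1 - 1/d_o1 = 1/11.5 - 1/41 = 0.06257 cm^-1, so d_i1 = 15.983 cm.
The intermediate image is 15.983 cm to the right of lens 1, so d_o2 = L - d_i1 = 37.5 - 15.983 = 21.517 cm.
Lens 2: 1/d_i2 = 1/f_2 - 1/d_o2 = 1/5 - 1/(21.517) = 0.15353 cm^-1, so d_i2 = 6.514 cm.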